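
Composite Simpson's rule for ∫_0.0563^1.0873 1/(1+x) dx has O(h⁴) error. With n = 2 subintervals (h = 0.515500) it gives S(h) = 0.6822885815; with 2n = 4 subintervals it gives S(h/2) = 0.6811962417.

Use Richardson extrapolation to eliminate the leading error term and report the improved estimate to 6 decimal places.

0.681123

Method order is 4; weight 2^4 = 16.
Top: 16(0.6811962417) − (0.6822885815) = 10.2168512857
10.2168512857 ÷ 15 = 0.6811234190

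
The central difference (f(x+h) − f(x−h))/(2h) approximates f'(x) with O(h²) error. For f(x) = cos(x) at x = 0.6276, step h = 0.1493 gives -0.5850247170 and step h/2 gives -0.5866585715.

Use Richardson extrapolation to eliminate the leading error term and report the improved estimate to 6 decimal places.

With r = 2 the leading error scales as h^2, so the weight is 2^2 = 4.
A(h/2) − A(h) = -0.5866585715 − (-0.5850247170) = -0.0016338545
Divide by 2^2 − 1 = 3: (-0.0016338545)/3 = -0.0005446182
R = A(h/2) + (A(h/2) − A(h))/3 = -0.5866585715 − 0.0005446182 = -0.5872031897
Correction |R − A(h/2)| = 5.446e-04; gap |A(h/2) − A(h)| = 1.634e-03.

-0.587203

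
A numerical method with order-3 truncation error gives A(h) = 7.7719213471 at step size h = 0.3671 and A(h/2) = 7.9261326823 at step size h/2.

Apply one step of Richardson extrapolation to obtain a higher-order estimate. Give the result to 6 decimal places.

7.948163

r = 3, so 2^r = 8.
A(h/2) − A(h) = 7.9261326823 − 7.7719213471 = 0.1542113352
Divide by 2^3 − 1 = 7: 0.1542113352/7 = 0.0220301907
R = A(h/2) + (A(h/2) − A(h))/7 = 7.9261326823 + 0.0220301907 = 7.9481628730
Correction |R − A(h/2)| = 2.203e-02; gap |A(h/2) − A(h)| = 1.542e-01.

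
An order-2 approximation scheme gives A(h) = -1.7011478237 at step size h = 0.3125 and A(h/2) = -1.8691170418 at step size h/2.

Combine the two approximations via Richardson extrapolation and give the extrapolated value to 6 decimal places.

With r = 2 the leading error scales as h^2, so the weight is 2^2 = 4.
Top: 4(-1.8691170418) − (-1.7011478237) = -5.7753203435
Divide by 2^2 − 1 = 3.
So the Richardson estimate is -1.9251067812.
Gap between inputs: 1.680e-01; correction applied: −0.0559897394.

-1.925107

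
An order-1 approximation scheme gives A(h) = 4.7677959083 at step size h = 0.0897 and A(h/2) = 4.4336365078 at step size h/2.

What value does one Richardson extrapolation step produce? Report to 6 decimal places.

4.099477

With r = 1 the leading error scales as h^1, so the weight is 2^1 = 2.
2·4.4336365078 = 8.8672730156; 8.8672730156 − 4.7677959083 = 4.0994771073
Divide by 2^1 − 1 = 1.
Result: 4.0994771073
Correction |R − A(h/2)| = 3.342e-01; gap |A(h/2) − A(h)| = 3.342e-01.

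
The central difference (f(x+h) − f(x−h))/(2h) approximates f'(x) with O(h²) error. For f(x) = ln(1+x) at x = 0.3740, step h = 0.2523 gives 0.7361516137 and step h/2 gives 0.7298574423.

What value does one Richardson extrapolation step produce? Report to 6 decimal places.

0.727759

With r = 2 the leading error scales as h^2, so the weight is 2^2 = 4.
Weighted: 2.9194297692 − 0.7361516137 = 2.1832781555
Denominator 4 − 1 = 3.
Extrapolated: 2.1832781555 / 3 = 0.7277593852
Shift from A(h/2): −0.0020980571.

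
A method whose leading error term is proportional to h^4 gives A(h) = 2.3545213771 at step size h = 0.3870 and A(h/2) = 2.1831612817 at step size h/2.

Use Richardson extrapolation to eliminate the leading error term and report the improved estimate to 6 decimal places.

Leading term ∝ h^4; use weight 16 = 2^4.
Numerator 16·A(h/2) − A(h) = 16·2.1831612817 − 2.3545213771 = 32.5760591301
Extrapolated: 32.5760591301 / 15 = 2.1717372753

2.171737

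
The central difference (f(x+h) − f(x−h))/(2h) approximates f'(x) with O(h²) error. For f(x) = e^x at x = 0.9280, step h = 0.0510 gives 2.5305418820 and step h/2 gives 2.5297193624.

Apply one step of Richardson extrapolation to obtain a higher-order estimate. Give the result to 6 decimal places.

Leading term ∝ h^2; use weight 4 = 2^2.
Difference of the inputs: 2.5297193624 − 2.5305418820 = -0.0008225196
Divide by 2^2 − 1 = 3: (-0.0008225196)/3 = -0.0002741732
R = A(h/2) + (A(h/2) − A(h))/3 = 2.5297193624 − 0.0002741732 = 2.5294451892
Shift from A(h/2): −0.0002741732.

2.529445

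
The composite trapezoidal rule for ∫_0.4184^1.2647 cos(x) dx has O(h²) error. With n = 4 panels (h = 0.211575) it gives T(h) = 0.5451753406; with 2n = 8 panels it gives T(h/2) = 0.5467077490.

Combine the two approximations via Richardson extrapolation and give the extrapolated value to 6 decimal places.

Leading term ∝ h^2; use weight 4 = 2^2.
Numerator 4 × A(h/2) − A(h) = 4 × 0.5467077490 − 0.5451753406 = 1.6416556554
R = 1.6416556554/3 = 0.5472185518
Gap between inputs: 1.532e-03; correction applied: +0.0005108028.

0.547219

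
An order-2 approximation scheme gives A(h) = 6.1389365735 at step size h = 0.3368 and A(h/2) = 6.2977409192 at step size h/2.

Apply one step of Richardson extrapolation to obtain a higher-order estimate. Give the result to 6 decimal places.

Order 2 gives 2^r = 4 and 2^r − 1 = 3.
Difference of the inputs: 6.2977409192 − 6.1389365735 = 0.1588043457
Divide by 2^2 − 1 = 3: 0.1588043457/3 = 0.0529347819
R = 6.2977409192 + 0.0529347819 = 6.3506757011
Shift from A(h/2): +0.0529347819.

6.350676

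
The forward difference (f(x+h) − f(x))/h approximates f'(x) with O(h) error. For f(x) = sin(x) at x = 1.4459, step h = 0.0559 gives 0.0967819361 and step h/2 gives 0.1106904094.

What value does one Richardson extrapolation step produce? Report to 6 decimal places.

Error is O(h^1); halving h shrinks it by 2^1 = 2.
Difference of the inputs: 0.1106904094 − 0.0967819361 = 0.0139084733
Divide by 2^1 − 1 = 1: 0.0139084733/1 = 0.0139084733
R = 0.1106904094 + 0.0139084733 = 0.1245988827
Correction |R − A(h/2)| = 1.391e-02; gap |A(h/2) − A(h)| = 1.391e-02.

0.124599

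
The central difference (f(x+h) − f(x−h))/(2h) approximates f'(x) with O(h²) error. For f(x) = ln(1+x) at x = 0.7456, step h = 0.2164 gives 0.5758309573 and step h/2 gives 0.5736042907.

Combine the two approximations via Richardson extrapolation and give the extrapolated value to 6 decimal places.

0.572862

r = 2, so 2^r = 4.
4·0.5736042907 − 0.5758309573 = 1.7185862055
R = 1.7185862055/3 = 0.5728620685
Shift from A(h/2): −0.0007422222.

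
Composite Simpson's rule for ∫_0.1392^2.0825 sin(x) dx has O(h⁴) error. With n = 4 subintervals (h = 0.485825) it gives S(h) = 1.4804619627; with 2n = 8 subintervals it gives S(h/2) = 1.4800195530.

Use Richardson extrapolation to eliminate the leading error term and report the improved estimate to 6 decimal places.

Leading term ∝ h^4; use weight 16 = 2^4.
A(h/2) − A(h) = 1.4800195530 − 1.4804619627 = -0.0004424097
Correction (A(h/2) − A(h))/(16 − 1) = (-0.0004424097)/15 = -0.0000294940
R = A(h/2) + (A(h/2) − A(h))/15 = 1.4800195530 − 0.0000294940 = 1.4799900590

1.479990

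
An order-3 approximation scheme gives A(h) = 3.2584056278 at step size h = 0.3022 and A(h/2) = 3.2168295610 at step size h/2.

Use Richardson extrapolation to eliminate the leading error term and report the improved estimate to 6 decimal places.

The method has order 3: 2^3 = 8.
A(h/2) − A(h) = 3.2168295610 − 3.2584056278 = -0.0415760668
Divide by 2^3 − 1 = 7: (-0.0415760668)/7 = -0.0059394381
R = A(h/2) + (A(h/2) − A(h))/7 = 3.2168295610 − 0.0059394381 = 3.2108901229
Correction |R − A(h/2)| = 5.939e-03; gap |A(h/2) − A(h)| = 4.158e-02.

3.210890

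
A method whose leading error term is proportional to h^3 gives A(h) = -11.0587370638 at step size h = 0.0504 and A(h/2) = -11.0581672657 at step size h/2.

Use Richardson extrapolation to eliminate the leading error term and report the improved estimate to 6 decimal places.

Method order is 3; weight 2^3 = 8.
8×(-11.0581672657) − (-11.0587370638) = -77.4066010618
(8×(-11.0581672657) − (-11.0587370638))/(8 − 1) = -11.0580858660
Gap between inputs: 5.698e-04; correction applied: +0.0000813997.

-11.058086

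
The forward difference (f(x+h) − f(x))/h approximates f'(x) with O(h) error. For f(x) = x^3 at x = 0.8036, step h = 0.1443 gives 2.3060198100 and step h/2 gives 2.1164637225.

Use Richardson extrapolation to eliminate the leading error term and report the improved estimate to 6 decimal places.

With r = 1 the leading error scales as h^1, so the weight is 2^1 = 2.
Numerator 2×A(h/2) − A(h) = 2×2.1164637225 − 2.3060198100 = 1.9269076350
(2×2.1164637225 − 2.3060198100)/(2 − 1) = 1.9269076350

1.926908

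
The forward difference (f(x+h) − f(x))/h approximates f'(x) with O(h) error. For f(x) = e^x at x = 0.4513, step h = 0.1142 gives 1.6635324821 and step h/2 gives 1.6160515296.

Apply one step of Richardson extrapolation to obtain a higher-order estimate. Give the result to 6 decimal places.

Method order is 1; weight 2^1 = 2.
2*1.6160515296 = 3.2321030592; 3.2321030592 − 1.6635324821 = 1.5685705771
R = 1.5685705771/1 = 1.5685705771

1.568571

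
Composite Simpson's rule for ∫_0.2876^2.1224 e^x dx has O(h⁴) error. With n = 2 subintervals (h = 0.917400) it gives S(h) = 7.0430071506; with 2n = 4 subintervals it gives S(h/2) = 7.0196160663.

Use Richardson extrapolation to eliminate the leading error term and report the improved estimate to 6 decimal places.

r = 4, so 2^r = 16.
Weighted: 112.3138570608 − 7.0430071506 = 105.2708499102
Divide by 2^4 − 1 = 15.
Extrapolated: 105.2708499102 / 15 = 7.0180566607
Shift from A(h/2): −0.0015594056.

7.018057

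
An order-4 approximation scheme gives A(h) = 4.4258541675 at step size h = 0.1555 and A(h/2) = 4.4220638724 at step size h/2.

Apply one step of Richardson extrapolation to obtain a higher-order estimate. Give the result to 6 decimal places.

r = 4, so 2^r = 16.
Weighted: 70.7530219584 − 4.4258541675 = 66.3271677909
Divide by 2^4 − 1 = 15.
66.3271677909 ÷ 15 = 4.4218111861
Shift from A(h/2): −0.0002526863.

4.421811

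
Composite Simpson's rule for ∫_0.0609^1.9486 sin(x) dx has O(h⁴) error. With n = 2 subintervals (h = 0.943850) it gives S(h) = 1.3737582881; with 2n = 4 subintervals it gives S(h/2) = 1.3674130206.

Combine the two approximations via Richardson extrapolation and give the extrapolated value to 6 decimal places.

r = 4: numerator weight 16, denominator 15.
16·1.3674130206 = 21.8786083296; subtract 1.3737582881 → 20.5048500415
(16·1.3674130206 − 1.3737582881)/(16 − 1) = 1.3669900028

1.366990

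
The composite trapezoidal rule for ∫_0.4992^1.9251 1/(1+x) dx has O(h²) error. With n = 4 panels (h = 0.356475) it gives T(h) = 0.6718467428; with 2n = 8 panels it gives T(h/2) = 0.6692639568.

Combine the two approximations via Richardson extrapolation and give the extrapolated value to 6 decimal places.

Order 2 gives 2^r = 4 and 2^r − 1 = 3.
Weighted: 2.6770558272 − 0.6718467428 = 2.0052090844
2.0052090844 ÷ 3 = 0.6684030281
Gap between inputs: 2.583e-03; correction applied: −0.0008609287.

0.668403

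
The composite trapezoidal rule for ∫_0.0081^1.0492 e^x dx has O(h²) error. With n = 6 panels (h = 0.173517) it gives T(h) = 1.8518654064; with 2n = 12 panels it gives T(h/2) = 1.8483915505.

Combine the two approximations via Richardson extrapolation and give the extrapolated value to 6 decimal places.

1.847234

The method has order 2: 2^2 = 4.
A(h/2) − A(h) = 1.8483915505 − 1.8518654064 = -0.0034738559
Correction (A(h/2) − A(h))/(4 − 1) = (-0.0034738559)/3 = -0.0011579520
R = 1.8483915505 − 0.0011579520 = 1.8472335985
Gap between inputs: 3.474e-03; correction applied: −0.0011579520.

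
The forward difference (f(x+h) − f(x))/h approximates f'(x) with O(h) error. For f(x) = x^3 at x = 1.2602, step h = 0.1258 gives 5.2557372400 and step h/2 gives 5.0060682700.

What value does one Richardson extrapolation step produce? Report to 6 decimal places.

The method has order 1: 2^1 = 2.
Weighted: 10.0121365400 − 5.2557372400 = 4.7563993000
Denominator 2 − 1 = 1.
(2×5.0060682700 − 5.2557372400)/(2 − 1) = 4.7563993000
Shift from A(h/2): −0.2496689700.

4.756399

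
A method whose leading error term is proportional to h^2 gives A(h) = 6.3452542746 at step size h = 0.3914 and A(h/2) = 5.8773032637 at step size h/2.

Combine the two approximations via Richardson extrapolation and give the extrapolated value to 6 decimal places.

5.721320

With r = 2 the leading error scales as h^2, so the weight is 2^2 = 4.
Weighted: 23.5092130548 − 6.3452542746 = 17.1639587802
Denominator 4 − 1 = 3.
Result: 5.7213195934
Shift from A(h/2): −0.1559836703.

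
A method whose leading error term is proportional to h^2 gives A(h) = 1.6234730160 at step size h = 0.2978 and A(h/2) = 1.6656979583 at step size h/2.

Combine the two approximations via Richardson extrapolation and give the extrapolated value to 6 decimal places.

1.679773

Leading term ∝ h^2; use weight 4 = 2^2.
4*1.6656979583 − 1.6234730160 = 5.0393188172
Divide by 2^2 − 1 = 3.
R = 5.0393188172/3 = 1.6797729391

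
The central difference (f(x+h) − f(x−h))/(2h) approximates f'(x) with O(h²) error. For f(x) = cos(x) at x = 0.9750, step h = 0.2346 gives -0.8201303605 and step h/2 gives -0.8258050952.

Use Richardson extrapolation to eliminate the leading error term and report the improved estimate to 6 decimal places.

Order 2 gives 2^r = 4 and 2^r − 1 = 3.
Difference of the inputs: -0.8258050952 − (-0.8201303605) = -0.0056747347
Divide by 2^2 − 1 = 3: (-0.0056747347)/3 = -0.0018915782
R = A(h/2) + (A(h/2) − A(h))/3 = -0.8258050952 − 0.0018915782 = -0.8276966734

-0.827697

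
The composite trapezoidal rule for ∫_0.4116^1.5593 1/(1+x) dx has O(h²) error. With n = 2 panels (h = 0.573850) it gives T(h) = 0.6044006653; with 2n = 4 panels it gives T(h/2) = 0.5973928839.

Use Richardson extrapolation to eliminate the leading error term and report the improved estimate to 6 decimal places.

With r = 2 the leading error scales as h^2, so the weight is 2^2 = 4.
Numerator 4*A(h/2) − A(h) = 4*0.5973928839 − 0.6044006653 = 1.7851708703
Denominator 4 − 1 = 3.
Result: 0.5950569568

0.595057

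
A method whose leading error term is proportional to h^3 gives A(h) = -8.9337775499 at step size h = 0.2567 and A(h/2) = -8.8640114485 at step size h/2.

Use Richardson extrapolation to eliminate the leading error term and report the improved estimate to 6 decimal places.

Order 3 gives 2^r = 8 and 2^r − 1 = 7.
8 × (-8.8640114485) = -70.9120915880; subtract (-8.9337775499) → -61.9783140381
(8 × (-8.8640114485) − (-8.9337775499))/(8 − 1) = -8.8540448626

-8.854045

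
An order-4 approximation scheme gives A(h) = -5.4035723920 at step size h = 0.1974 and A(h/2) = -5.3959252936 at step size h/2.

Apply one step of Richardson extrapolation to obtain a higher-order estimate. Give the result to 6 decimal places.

-5.395415

The method has order 4: 2^4 = 16.
Top: 16(-5.3959252936) − (-5.4035723920) = -80.9312323056
Denominator 16 − 1 = 15.
R = (-80.9312323056)/15 = -5.3954154870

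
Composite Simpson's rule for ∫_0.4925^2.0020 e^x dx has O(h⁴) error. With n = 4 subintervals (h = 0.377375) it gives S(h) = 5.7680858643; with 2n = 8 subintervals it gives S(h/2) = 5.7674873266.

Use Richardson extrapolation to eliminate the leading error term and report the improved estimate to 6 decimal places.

5.767447

Leading term ∝ h^4; use weight 16 = 2^4.
Weighted: 92.2797972256 − 5.7680858643 = 86.5117113613
(16·5.7674873266 − 5.7680858643)/(16 − 1) = 5.7674474241
Shift from A(h/2): −0.0000399025.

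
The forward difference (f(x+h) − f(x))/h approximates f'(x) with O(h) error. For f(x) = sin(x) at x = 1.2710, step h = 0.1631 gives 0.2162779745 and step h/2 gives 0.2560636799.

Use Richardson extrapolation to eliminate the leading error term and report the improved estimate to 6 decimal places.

0.295849

Order 1 gives 2^r = 2 and 2^r − 1 = 1.
Numerator 2*A(h/2) − A(h) = 2*0.2560636799 − 0.2162779745 = 0.2958493853
0.2958493853 ÷ 1 = 0.2958493853
Gap between inputs: 3.979e-02; correction applied: +0.0397857054.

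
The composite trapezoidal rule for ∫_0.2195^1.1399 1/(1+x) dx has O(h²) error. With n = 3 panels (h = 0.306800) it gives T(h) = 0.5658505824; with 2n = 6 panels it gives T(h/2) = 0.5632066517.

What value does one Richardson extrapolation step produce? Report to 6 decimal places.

Error is O(h^2); halving h shrinks it by 2^2 = 4.
A(h/2) − A(h) = 0.5632066517 − 0.5658505824 = -0.0026439307
Correction (A(h/2) − A(h))/(4 − 1) = (-0.0026439307)/3 = -0.0008813102
R = 0.5632066517 − 0.0008813102 = 0.5623253415

0.562325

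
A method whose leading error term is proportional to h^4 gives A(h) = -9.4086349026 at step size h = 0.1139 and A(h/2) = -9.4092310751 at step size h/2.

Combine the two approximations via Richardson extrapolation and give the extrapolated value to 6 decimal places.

r = 4, so 2^r = 16.
16·(-9.4092310751) − (-9.4086349026) = -141.1390622990
R = (-141.1390622990)/15 = -9.4092708199

-9.409271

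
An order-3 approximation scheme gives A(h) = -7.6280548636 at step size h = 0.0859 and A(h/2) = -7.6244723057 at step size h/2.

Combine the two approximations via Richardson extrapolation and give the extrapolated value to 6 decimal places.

-7.623961

Method order is 3; weight 2^3 = 8.
Weighted: (-60.9957784456) − (-7.6280548636) = -53.3677235820
Divide by 2^3 − 1 = 7.
Extrapolated: (-53.3677235820) / 7 = -7.6239605117
Correction |R − A(h/2)| = 5.118e-04; gap |A(h/2) − A(h)| = 3.583e-03.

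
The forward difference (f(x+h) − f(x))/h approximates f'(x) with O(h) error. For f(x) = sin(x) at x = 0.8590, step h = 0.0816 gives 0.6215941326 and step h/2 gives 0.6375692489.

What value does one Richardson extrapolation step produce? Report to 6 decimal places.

0.653544

r = 1: numerator weight 2, denominator 1.
2×0.6375692489 − 0.6215941326 = 0.6535443652
(2×0.6375692489 − 0.6215941326)/(2 − 1) = 0.6535443652
Correction |R − A(h/2)| = 1.598e-02; gap |A(h/2) − A(h)| = 1.598e-02.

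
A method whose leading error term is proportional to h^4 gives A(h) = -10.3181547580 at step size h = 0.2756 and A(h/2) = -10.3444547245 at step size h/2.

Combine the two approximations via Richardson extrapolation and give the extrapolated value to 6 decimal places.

-10.346208

Method order is 4; weight 2^4 = 16.
Numerator 16 × A(h/2) − A(h) = 16 × (-10.3444547245) − (-10.3181547580) = -155.1931208340
Denominator 16 − 1 = 15.
Extrapolated: (-155.1931208340) / 15 = -10.3462080556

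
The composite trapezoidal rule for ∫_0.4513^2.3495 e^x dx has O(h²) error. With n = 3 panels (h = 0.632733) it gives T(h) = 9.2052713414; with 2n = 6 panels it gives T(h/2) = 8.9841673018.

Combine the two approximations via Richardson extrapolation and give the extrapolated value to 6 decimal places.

8.910466

The method has order 2: 2^2 = 4.
Top: 4(8.9841673018) − (9.2052713414) = 26.7313978658
Denominator 4 − 1 = 3.
So the Richardson estimate is 8.9104659553.
Correction |R − A(h/2)| = 7.370e-02; gap |A(h/2) − A(h)| = 2.211e-01.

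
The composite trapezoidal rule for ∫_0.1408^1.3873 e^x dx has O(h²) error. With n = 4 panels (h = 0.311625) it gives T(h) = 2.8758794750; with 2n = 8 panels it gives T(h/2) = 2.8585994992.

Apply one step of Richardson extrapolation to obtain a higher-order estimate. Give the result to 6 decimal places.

The method has order 2: 2^2 = 4.
4 × 2.8585994992 = 11.4343979968; 11.4343979968 − 2.8758794750 = 8.5585185218
Extrapolated: 8.5585185218 / 3 = 2.8528395073

2.852840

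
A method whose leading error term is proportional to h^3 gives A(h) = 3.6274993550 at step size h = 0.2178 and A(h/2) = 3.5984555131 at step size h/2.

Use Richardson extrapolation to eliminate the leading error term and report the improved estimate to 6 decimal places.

3.594306

Order 3 gives 2^r = 8 and 2^r − 1 = 7.
A(h/2) − A(h) = 3.5984555131 − 3.6274993550 = -0.0290438419
Correction (A(h/2) − A(h))/(8 − 1) = (-0.0290438419)/7 = -0.0041491203
R = 3.5984555131 − 0.0041491203 = 3.5943063928
Correction |R − A(h/2)| = 4.149e-03; gap |A(h/2) − A(h)| = 2.904e-02.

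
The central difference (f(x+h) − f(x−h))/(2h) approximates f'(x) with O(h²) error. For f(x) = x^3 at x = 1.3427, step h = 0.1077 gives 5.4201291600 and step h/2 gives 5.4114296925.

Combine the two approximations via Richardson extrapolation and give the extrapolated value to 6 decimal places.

5.408530

Leading term ∝ h^2; use weight 4 = 2^2.
4*5.4114296925 − 5.4201291600 = 16.2255896100
Extrapolated: 16.2255896100 / 3 = 5.4085298700
Shift from A(h/2): −0.0028998225.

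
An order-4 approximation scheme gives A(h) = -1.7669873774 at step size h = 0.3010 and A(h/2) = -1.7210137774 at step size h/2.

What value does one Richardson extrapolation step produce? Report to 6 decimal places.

-1.717949

Order 4 gives 2^r = 16 and 2^r − 1 = 15.
Numerator 16*A(h/2) − A(h) = 16*(-1.7210137774) − (-1.7669873774) = -25.7692330610
(-25.7692330610) ÷ 15 = -1.7179488707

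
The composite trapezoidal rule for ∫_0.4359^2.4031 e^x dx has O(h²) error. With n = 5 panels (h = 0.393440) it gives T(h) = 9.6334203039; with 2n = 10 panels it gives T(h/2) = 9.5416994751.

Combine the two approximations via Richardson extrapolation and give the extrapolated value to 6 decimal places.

9.511126

r = 2: numerator weight 4, denominator 3.
A(h/2) − A(h) = 9.5416994751 − 9.6334203039 = -0.0917208288
Correction (A(h/2) − A(h))/(4 − 1) = (-0.0917208288)/3 = -0.0305736096
R = A(h/2) + (A(h/2) − A(h))/3 = 9.5416994751 − 0.0305736096 = 9.5111258655
Shift from A(h/2): −0.0305736096.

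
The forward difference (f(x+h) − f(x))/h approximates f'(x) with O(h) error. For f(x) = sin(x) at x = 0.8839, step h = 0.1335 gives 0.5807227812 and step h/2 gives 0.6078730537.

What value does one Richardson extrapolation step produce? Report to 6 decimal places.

0.635023

Leading term ∝ h^1; use weight 2 = 2^1.
2*0.6078730537 = 1.2157461074; 1.2157461074 − 0.5807227812 = 0.6350233262
(2*0.6078730537 − 0.5807227812)/(2 − 1) = 0.6350233262
Correction |R − A(h/2)| = 2.715e-02; gap |A(h/2) − A(h)| = 2.715e-02.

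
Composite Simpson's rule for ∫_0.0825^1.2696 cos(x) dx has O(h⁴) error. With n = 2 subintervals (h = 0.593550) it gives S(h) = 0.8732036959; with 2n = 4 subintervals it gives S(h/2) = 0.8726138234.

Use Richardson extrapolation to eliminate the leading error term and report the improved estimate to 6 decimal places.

0.872574

Leading term ∝ h^4; use weight 16 = 2^4.
16*0.8726138234 = 13.9618211744; subtract 0.8732036959 → 13.0886174785
Divide by 2^4 − 1 = 15.
R = 13.0886174785/15 = 0.8725744986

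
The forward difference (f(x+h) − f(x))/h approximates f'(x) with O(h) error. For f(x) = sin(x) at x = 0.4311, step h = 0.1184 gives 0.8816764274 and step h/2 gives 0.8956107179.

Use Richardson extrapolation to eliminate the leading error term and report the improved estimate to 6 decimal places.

r = 1: numerator weight 2, denominator 1.
Weighted: 1.7912214358 − 0.8816764274 = 0.9095450084
Denominator 2 − 1 = 1.
Result: 0.9095450084

0.909545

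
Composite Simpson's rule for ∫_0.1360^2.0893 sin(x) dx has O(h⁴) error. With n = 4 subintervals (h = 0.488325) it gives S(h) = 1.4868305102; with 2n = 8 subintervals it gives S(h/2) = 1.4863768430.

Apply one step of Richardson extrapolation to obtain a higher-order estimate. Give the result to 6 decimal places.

1.486347

The method has order 4: 2^4 = 16.
Top: 16(1.4863768430) − (1.4868305102) = 22.2951989778
R = 22.2951989778/15 = 1.4863465985
Correction |R − A(h/2)| = 3.024e-05; gap |A(h/2) − A(h)| = 4.537e-04.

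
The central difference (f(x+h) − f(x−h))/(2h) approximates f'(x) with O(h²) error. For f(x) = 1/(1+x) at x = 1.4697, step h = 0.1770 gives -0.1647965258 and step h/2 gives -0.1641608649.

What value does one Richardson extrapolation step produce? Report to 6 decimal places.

r = 2, so 2^r = 4.
Weighted: (-0.6566434596) − (-0.1647965258) = -0.4918469338
Extrapolated: (-0.4918469338) / 3 = -0.1639489779

-0.163949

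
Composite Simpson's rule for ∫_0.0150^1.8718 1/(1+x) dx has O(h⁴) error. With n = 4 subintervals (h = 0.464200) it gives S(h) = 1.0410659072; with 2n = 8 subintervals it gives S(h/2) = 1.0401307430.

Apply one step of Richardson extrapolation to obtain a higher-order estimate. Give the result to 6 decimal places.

Leading term ∝ h^4; use weight 16 = 2^4.
2^4 × A(h/2) = 16.6420918880; minus A(h) gives 15.6010259808.
15.6010259808 ÷ 15 = 1.0400683987
Shift from A(h/2): −0.0000623443.

1.040068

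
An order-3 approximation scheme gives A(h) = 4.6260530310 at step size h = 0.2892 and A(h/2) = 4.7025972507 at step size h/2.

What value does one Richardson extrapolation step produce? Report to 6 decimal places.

Error is O(h^3); halving h shrinks it by 2^3 = 8.
2^3·A(h/2) = 37.6207780056; minus A(h) gives 32.9947249746.
(8·4.7025972507 − 4.6260530310)/(8 − 1) = 4.7135321392

4.713532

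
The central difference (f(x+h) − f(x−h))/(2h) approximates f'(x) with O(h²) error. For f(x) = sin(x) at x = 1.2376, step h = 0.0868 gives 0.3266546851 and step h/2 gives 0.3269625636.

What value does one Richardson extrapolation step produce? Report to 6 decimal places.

0.327065

With r = 2 the leading error scales as h^2, so the weight is 2^2 = 4.
4*0.3269625636 − 0.3266546851 = 0.9811955693
Divide by 2^2 − 1 = 3.
Result: 0.3270651898
Correction |R − A(h/2)| = 1.026e-04; gap |A(h/2) − A(h)| = 3.079e-04.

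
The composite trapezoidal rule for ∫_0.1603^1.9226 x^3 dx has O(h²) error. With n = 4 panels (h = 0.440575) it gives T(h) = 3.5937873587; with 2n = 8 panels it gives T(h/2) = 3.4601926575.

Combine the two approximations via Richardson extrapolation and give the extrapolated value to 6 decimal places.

Error is O(h^2); halving h shrinks it by 2^2 = 4.
Top: 4(3.4601926575) − (3.5937873587) = 10.2469832713
R = 10.2469832713/3 = 3.4156610904

3.415661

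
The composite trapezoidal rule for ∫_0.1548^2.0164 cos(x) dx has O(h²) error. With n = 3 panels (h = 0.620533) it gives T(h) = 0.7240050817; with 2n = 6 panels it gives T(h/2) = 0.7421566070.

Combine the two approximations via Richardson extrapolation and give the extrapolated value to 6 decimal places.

0.748207

Method order is 2; weight 2^2 = 4.
4×0.7421566070 − 0.7240050817 = 2.2446213463
Divide by 2^2 − 1 = 3.
Extrapolated: 2.2446213463 / 3 = 0.7482071154
Correction |R − A(h/2)| = 6.051e-03; gap |A(h/2) − A(h)| = 1.815e-02.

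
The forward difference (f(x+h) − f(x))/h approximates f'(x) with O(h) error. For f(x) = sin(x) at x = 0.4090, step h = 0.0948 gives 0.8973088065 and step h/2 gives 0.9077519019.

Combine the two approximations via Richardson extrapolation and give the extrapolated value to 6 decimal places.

0.918195

The method has order 1: 2^1 = 2.
2*0.9077519019 − 0.8973088065 = 0.9181949973
Divide by 2^1 − 1 = 1.
0.9181949973 ÷ 1 = 0.9181949973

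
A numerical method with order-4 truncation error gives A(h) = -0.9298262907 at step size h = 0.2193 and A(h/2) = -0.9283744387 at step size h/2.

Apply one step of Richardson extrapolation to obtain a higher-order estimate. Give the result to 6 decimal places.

r = 4: numerator weight 16, denominator 15.
Difference of the inputs: -0.9283744387 − (-0.9298262907) = 0.0014518520
Divide by 2^4 − 1 = 15: 0.0014518520/15 = 0.0000967901
R = -0.9283744387 + 0.0000967901 = -0.9282776486
Gap between inputs: 1.452e-03; correction applied: +0.0000967901.

-0.928278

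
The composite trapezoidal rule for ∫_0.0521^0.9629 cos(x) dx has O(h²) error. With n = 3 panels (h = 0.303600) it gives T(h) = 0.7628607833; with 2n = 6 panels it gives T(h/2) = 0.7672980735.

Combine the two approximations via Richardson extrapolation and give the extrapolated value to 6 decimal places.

r = 2, so 2^r = 4.
2^2·A(h/2) = 3.0691922940; minus A(h) gives 2.3063315107.
Divide by 2^2 − 1 = 3.
(4·0.7672980735 − 0.7628607833)/(4 − 1) = 0.7687771702
Correction |R − A(h/2)| = 1.479e-03; gap |A(h/2) − A(h)| = 4.437e-03.

0.768777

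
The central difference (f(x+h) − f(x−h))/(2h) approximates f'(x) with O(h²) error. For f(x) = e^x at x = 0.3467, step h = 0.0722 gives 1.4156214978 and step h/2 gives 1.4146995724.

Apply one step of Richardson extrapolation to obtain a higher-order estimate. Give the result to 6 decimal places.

1.414392

r = 2: numerator weight 4, denominator 3.
Top: 4(1.4146995724) − (1.4156214978) = 4.2431767918
Denominator 4 − 1 = 3.
Extrapolated: 4.2431767918 / 3 = 1.4143922639
Correction |R − A(h/2)| = 3.073e-04; gap |A(h/2) − A(h)| = 9.219e-04.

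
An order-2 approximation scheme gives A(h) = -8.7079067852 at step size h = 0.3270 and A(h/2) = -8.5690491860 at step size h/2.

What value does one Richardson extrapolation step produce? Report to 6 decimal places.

Leading term ∝ h^2; use weight 4 = 2^2.
2^2·A(h/2) = -34.2761967440; minus A(h) gives -25.5682899588.
Denominator 4 − 1 = 3.
Result: -8.5227633196

-8.522763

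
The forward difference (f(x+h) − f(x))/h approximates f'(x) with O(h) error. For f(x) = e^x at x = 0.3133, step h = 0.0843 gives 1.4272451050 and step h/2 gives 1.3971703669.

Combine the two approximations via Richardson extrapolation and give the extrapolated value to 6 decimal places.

Error is O(h^1); halving h shrinks it by 2^1 = 2.
2·1.3971703669 = 2.7943407338; subtract 1.4272451050 → 1.3670956288
Divide by 2^1 − 1 = 1.
Extrapolated: 1.3670956288 / 1 = 1.3670956288
Correction |R − A(h/2)| = 3.007e-02; gap |A(h/2) − A(h)| = 3.007e-02.

1.367096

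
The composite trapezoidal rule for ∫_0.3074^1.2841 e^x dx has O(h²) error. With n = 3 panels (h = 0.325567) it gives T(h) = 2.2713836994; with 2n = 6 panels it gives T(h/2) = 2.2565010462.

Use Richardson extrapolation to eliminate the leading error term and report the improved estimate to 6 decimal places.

r = 2: numerator weight 4, denominator 3.
Top: 4(2.2565010462) − (2.2713836994) = 6.7546204854
Denominator 4 − 1 = 3.
R = 6.7546204854/3 = 2.2515401618
Shift from A(h/2): −0.0049608844.

2.251540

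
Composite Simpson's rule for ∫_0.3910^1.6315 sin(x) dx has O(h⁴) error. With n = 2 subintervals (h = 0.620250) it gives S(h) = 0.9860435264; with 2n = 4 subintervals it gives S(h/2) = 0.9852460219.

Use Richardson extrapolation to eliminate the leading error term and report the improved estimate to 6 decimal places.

The method has order 4: 2^4 = 16.
16*0.9852460219 − 0.9860435264 = 14.7778928240
(16*0.9852460219 − 0.9860435264)/(16 − 1) = 0.9851928549
Correction |R − A(h/2)| = 5.317e-05; gap |A(h/2) − A(h)| = 7.975e-04.

0.985193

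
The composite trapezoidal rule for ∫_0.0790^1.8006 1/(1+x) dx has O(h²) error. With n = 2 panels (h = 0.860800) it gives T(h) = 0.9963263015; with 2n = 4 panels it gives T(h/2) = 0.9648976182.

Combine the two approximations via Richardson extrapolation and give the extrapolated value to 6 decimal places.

Leading term ∝ h^2; use weight 4 = 2^2.
Top: 4(0.9648976182) − (0.9963263015) = 2.8632641713
(4×0.9648976182 − 0.9963263015)/(4 − 1) = 0.9544213904
Gap between inputs: 3.143e-02; correction applied: −0.0104762278.

0.954421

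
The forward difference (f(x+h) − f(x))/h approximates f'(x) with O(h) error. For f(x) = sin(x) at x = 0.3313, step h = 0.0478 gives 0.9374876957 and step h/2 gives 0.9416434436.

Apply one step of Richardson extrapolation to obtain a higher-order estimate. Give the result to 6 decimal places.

r = 1, so 2^r = 2.
2×0.9416434436 − 0.9374876957 = 0.9457991915
Denominator 2 − 1 = 1.
R = 0.9457991915/1 = 0.9457991915
Correction |R − A(h/2)| = 4.156e-03; gap |A(h/2) − A(h)| = 4.156e-03.

0.945799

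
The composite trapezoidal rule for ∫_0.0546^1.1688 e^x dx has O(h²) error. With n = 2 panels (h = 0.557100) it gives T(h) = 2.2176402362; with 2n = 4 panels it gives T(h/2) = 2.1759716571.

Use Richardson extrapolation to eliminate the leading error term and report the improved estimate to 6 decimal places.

2.162082

With r = 2 the leading error scales as h^2, so the weight is 2^2 = 4.
4×2.1759716571 = 8.7038866284; 8.7038866284 − 2.2176402362 = 6.4862463922
Denominator 4 − 1 = 3.
(4×2.1759716571 − 2.2176402362)/(4 − 1) = 2.1620821307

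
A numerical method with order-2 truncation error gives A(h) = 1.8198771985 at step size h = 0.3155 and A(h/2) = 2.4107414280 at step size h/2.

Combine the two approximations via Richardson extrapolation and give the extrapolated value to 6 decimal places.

Leading term ∝ h^2; use weight 4 = 2^2.
4*2.4107414280 = 9.6429657120; 9.6429657120 − 1.8198771985 = 7.8230885135
7.8230885135 ÷ 3 = 2.6076961712

2.607696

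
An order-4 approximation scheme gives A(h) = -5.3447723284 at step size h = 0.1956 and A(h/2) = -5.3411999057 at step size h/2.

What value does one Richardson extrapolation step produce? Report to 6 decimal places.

-5.340962

The method has order 4: 2^4 = 16.
16×(-5.3411999057) = -85.4591984912; subtract (-5.3447723284) → -80.1144261628
R = (-80.1144261628)/15 = -5.3409617442
Shift from A(h/2): +0.0002381615.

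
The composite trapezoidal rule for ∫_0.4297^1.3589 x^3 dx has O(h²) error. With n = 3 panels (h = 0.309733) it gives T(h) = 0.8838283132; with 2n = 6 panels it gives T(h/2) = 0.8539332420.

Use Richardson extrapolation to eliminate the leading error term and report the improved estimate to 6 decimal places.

0.843968

Order 2 gives 2^r = 4 and 2^r − 1 = 3.
Top: 4(0.8539332420) − (0.8838283132) = 2.5319046548
Divide by 2^2 − 1 = 3.
2.5319046548 ÷ 3 = 0.8439682183
Shift from A(h/2): −0.0099650237.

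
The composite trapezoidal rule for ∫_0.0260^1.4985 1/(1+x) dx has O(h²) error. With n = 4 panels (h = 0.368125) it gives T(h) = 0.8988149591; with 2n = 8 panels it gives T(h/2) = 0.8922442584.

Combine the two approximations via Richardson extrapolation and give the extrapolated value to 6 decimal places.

0.890054

r = 2, so 2^r = 4.
Top: 4(0.8922442584) − (0.8988149591) = 2.6701620745
Divide by 2^2 − 1 = 3.
Result: 0.8900540248
Gap between inputs: 6.571e-03; correction applied: −0.0021902336.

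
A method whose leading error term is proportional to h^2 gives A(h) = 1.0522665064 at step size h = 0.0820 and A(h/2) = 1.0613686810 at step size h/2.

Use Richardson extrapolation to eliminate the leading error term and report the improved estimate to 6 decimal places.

1.064403

Error is O(h^2); halving h shrinks it by 2^2 = 4.
Difference of the inputs: 1.0613686810 − 1.0522665064 = 0.0091021746
Divide by 2^2 − 1 = 3: 0.0091021746/3 = 0.0030340582
R = A(h/2) + (A(h/2) − A(h))/3 = 1.0613686810 + 0.0030340582 = 1.0644027392
Shift from A(h/2): +0.0030340582.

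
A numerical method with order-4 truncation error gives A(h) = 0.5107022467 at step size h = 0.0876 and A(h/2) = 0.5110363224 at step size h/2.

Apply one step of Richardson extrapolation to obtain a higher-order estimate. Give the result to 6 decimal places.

0.511059

Error is O(h^4); halving h shrinks it by 2^4 = 16.
Numerator 16×A(h/2) − A(h) = 16×0.5110363224 − 0.5107022467 = 7.6658789117
7.6658789117 ÷ 15 = 0.5110585941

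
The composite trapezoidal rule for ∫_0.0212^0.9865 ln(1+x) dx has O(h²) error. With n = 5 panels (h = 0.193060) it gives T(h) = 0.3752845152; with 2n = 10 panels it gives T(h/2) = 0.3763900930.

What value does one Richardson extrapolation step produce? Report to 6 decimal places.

Error is O(h^2); halving h shrinks it by 2^2 = 4.
Weighted: 1.5055603720 − 0.3752845152 = 1.1302758568
Divide by 2^2 − 1 = 3.
(4·0.3763900930 − 0.3752845152)/(4 − 1) = 0.3767586189
Shift from A(h/2): +0.0003685259.

0.376759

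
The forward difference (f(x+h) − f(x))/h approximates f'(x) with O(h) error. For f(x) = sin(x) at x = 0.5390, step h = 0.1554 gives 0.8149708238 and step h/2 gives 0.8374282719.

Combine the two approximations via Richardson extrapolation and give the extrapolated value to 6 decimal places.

0.859886

With r = 1 the leading error scales as h^1, so the weight is 2^1 = 2.
Top: 2(0.8374282719) − (0.8149708238) = 0.8598857200
Denominator 2 − 1 = 1.
0.8598857200 ÷ 1 = 0.8598857200
Shift from A(h/2): +0.0224574481.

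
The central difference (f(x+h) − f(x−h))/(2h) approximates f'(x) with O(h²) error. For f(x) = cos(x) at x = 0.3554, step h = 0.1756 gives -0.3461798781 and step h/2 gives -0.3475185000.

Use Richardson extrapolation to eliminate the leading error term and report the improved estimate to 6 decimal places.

Method order is 2; weight 2^2 = 4.
Numerator 4×A(h/2) − A(h) = 4×(-0.3475185000) − (-0.3461798781) = -1.0438941219
Denominator 4 − 1 = 3.
Extrapolated: (-1.0438941219) / 3 = -0.3479647073

-0.347965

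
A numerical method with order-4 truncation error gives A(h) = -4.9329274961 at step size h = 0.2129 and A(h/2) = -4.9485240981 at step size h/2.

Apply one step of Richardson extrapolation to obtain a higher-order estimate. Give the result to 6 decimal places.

r = 4: numerator weight 16, denominator 15.
16*(-4.9485240981) = -79.1763855696; subtract (-4.9329274961) → -74.2434580735
(-74.2434580735) ÷ 15 = -4.9495638716
Correction |R − A(h/2)| = 1.040e-03; gap |A(h/2) − A(h)| = 1.560e-02.

-4.949564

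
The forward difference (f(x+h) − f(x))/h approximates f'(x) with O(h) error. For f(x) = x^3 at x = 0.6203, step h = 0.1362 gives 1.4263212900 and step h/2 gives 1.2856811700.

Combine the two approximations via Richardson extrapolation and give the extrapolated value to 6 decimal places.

1.145041

Error is O(h^1); halving h shrinks it by 2^1 = 2.
Top: 2(1.2856811700) − (1.4263212900) = 1.1450410500
Divide by 2^1 − 1 = 1.
R = 1.1450410500/1 = 1.1450410500
Shift from A(h/2): −0.1406401200.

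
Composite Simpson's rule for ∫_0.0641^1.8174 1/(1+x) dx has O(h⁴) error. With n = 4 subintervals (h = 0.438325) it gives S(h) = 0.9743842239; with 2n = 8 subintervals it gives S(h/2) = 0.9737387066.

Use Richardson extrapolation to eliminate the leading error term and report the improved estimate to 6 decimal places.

r = 4, so 2^r = 16.
16·0.9737387066 − 0.9743842239 = 14.6054350817
Divide by 2^4 − 1 = 15.
Result: 0.9736956721
Gap between inputs: 6.455e-04; correction applied: −0.0000430345.

0.973696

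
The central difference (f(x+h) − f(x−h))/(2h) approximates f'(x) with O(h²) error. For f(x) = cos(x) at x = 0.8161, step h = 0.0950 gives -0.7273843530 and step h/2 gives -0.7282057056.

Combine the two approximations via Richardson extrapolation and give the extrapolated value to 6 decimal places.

r = 2, so 2^r = 4.
4*(-0.7282057056) − (-0.7273843530) = -2.1854384694
Divide by 2^2 − 1 = 3.
Result: -0.7284794898
Shift from A(h/2): −0.0002737842.

-0.728479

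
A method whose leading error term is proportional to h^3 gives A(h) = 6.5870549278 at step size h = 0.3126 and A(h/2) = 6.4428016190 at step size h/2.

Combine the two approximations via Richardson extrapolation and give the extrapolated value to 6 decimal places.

6.422194

The method has order 3: 2^3 = 8.
8 × 6.4428016190 = 51.5424129520; subtract 6.5870549278 → 44.9553580242
(8 × 6.4428016190 − 6.5870549278)/(8 − 1) = 6.4221940035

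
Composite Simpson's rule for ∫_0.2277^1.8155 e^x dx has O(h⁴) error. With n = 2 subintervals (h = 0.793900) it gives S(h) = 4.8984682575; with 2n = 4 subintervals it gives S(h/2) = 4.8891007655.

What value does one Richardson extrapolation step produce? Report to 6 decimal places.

4.888476

Method order is 4; weight 2^4 = 16.
Difference of the inputs: 4.8891007655 − 4.8984682575 = -0.0093674920
Divide by 2^4 − 1 = 15: (-0.0093674920)/15 = -0.0006244995
R = A(h/2) + (A(h/2) − A(h))/15 = 4.8891007655 − 0.0006244995 = 4.8884762660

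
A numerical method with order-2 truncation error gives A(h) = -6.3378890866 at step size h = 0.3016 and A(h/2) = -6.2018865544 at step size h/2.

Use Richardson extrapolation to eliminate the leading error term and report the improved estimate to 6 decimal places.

With r = 2 the leading error scales as h^2, so the weight is 2^2 = 4.
Weighted: (-24.8075462176) − (-6.3378890866) = -18.4696571310
Extrapolated: (-18.4696571310) / 3 = -6.1565523770

-6.156552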